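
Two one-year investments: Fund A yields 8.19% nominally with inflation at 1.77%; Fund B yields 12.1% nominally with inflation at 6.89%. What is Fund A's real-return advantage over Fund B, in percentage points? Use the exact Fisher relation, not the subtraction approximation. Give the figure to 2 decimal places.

Fund A real return: 1.0819/1.0177 − 1 = 6.308%.
Fund B real return: 1.121/1.0689 − 1 = 4.874%.
Difference: 6.308 − 4.874 = 1.434 pp.

1.43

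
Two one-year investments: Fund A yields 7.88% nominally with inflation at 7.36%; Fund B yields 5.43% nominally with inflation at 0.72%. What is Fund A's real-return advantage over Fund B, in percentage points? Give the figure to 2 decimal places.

Fund A real return: 1.0788/1.0736 − 1 = 0.484%.
Fund B real return: 1.0543/1.0072 − 1 = 4.676%.
Difference: 0.484 − 4.676 = -4.192 pp.

-4.19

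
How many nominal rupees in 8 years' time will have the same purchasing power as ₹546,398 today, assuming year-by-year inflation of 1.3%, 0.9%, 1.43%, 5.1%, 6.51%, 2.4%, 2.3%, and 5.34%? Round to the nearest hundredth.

₹699,742.32

Cumulative price-level factor: 1.013 × 1.009 × 1.0143 × 1.051 × 1.0651 × 1.024 × 1.023 × 1.0534 ≈ 1.2806458373.
Multiplying ₹546,398 by the price-level factor gives the future nominal sum.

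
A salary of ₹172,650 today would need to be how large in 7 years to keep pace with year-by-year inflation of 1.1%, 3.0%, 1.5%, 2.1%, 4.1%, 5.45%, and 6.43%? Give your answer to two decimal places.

₹217,674.78

Cumulative price-level factor: 1.011 × 1.030 × 1.015 × 1.021 × 1.041 × 1.0545 × 1.0643 ≈ 1.2607864723.
The nominal amount required is ₹172,650 scaled up by that factor.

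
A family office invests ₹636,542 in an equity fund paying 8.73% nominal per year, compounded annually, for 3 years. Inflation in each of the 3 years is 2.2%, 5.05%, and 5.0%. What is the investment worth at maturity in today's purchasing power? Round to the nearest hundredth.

Nominal value at maturity: ₹636,542 × (1 + 8.73%)^3 ≈ ₹818,229.68.
Price-level factor over 3 years: 1.022 × 1.0505 × 1.050 = 1.12729155.
Dividing the nominal maturity value by the price-level factor gives the value in today's money.

₹725,836.79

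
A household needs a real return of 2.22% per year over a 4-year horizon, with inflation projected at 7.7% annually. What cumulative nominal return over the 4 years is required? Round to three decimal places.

46.895%

Required annual nominal rate: (1+2.22%)(1+7.7%) − 1 = 10.09094%.
Cumulative over 4 years: (1 + 0.1009094)^4 − 1 ≈ 0.46895.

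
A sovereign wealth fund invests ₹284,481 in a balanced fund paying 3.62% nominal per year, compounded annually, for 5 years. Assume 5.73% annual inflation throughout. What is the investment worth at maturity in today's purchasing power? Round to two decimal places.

₹257,205.38

Nominal value at maturity: ₹284,481 × (1 + 3.62%)^5 ≈ ₹339,837.43.
Price-level factor over 5 years: (1 + 5.73%)^5 ≈ 1.3212687428.
Dividing the nominal maturity value by the price-level factor gives the value in today's money.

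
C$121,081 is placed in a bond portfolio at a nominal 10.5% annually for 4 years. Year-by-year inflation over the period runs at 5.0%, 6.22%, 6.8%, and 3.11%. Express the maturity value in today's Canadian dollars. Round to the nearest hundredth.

C$146,979.74

Nominal value at maturity: C$121,081 × (1 + 10.5%)^4 ≈ C$180,519.91.
Price-level factor over 4 years: 1.050 × 1.0622 × 1.068 × 1.0311 ≈ 1.2281958786.
Dividing the nominal maturity value by the price-level factor gives the value in today's money.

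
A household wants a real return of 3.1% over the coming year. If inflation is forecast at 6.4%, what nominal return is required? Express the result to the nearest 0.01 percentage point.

9.70%

By the Fisher equation, 1 + r_nom = (1 + 3.1%)(1 + 6.4%) = 1.031 × 1.064 = 1.096984.
So r_nom = 9.6984%.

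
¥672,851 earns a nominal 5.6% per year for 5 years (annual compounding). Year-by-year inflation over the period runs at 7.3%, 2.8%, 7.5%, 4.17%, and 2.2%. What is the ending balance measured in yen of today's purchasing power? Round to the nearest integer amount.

¥699,912

Nominal value at maturity: ¥672,851 × (1 + 5.6%)^5 ≈ ¥883,565.
Price-level factor over 5 years: 1.073 × 1.028 × 1.075 × 1.0417 × 1.022 ≈ 1.2623938230.
Dividing the nominal maturity value by the price-level factor gives the value in today's money.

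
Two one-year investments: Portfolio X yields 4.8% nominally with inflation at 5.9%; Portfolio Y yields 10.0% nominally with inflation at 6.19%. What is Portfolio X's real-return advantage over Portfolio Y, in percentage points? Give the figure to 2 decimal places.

-4.63

Portfolio X real return: 1.048/1.059 − 1 = -1.039%.
Portfolio Y real return: 1.100/1.0619 − 1 = 3.588%.
Difference: -1.039 − 3.588 = -4.627 pp.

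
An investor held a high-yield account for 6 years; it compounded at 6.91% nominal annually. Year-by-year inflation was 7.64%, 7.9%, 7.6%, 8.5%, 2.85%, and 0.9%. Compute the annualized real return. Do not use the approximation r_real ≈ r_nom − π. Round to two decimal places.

0.99%

Cumulative inflation factor: 1.0764 × 1.079 × 1.076 × 1.085 × 1.0285 × 1.009 ≈ 1.40712.
Nominal growth factor: 1.49317. Real growth factor = 1.49317 / 1.40712 ≈ 1.06115.
Annualized: 1.06115^(1/6) − 1 ≈ 0.00994.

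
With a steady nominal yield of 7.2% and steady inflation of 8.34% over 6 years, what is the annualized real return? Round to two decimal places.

With constant rates the annual real return is the same each year: (1+7.2%)/(1+8.34%) − 1 = -0.01052.

-1.05%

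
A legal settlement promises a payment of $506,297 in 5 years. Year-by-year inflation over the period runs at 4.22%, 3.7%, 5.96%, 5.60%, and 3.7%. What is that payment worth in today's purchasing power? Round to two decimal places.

$403,729.89

Price-level factor over 5 years: 1.0422 × 1.037 × 1.0596 × 1.0560 × 1.037 ≈ 1.2540488361.
Purchasing power today: $506,297 divided by that factor.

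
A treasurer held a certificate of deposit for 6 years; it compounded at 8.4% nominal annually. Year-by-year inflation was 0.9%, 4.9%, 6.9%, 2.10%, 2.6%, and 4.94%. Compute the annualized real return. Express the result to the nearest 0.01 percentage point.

4.53%

Cumulative inflation factor: 1.009 × 1.049 × 1.069 × 1.0210 × 1.026 × 1.0494 ≈ 1.24382.
Nominal growth factor: 1.62247. Real growth factor = 1.62247 / 1.24382 ≈ 1.30442.
Annualized: 1.30442^(1/6) − 1 ≈ 0.04529.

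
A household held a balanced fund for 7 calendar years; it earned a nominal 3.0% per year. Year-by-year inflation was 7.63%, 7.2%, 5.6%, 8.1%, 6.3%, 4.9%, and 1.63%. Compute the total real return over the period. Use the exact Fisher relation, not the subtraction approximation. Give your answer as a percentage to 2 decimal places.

Cumulative inflation factor: 1.0763 × 1.072 × 1.056 × 1.081 × 1.063 × 1.049 × 1.0163 ≈ 1.49262.
Nominal growth factor: 1.22987. Real growth factor = 1.22987 / 1.49262 ≈ 0.82397.
Total real return ≈ -17.6029%.

-17.60%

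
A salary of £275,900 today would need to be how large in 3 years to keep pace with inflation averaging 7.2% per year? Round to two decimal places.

Cumulative price-level factor: (1+7.2%)^3 = 1.231925248.
The nominal amount required is £275,900 scaled up by that factor.

£339,888.18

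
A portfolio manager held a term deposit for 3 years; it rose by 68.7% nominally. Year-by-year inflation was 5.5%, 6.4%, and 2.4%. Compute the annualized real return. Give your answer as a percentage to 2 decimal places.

Cumulative inflation factor: 1.055 × 1.064 × 1.024 ≈ 1.14946.
Nominal growth factor: 1.68700. Real growth factor = 1.68700 / 1.14946 ≈ 1.46765.
Annualized: 1.46765^(1/3) − 1 ≈ 0.13642.

13.64%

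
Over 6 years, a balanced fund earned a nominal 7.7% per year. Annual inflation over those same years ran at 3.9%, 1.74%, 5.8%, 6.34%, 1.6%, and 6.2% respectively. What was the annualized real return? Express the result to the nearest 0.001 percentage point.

3.315%

Cumulative inflation factor: 1.039 × 1.0174 × 1.058 × 1.0634 × 1.016 × 1.062 ≈ 1.28324.
Nominal growth factor: 1.56061. Real growth factor = 1.56061 / 1.28324 ≈ 1.21615.
Annualized: 1.21615^(1/6) − 1 ≈ 0.03315.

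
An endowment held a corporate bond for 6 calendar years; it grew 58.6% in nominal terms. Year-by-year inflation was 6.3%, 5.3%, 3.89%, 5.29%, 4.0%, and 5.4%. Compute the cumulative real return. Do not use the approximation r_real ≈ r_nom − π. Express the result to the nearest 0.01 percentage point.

18.17%

Cumulative inflation factor: 1.063 × 1.053 × 1.0389 × 1.0529 × 1.040 × 1.054 ≈ 1.34214.
Nominal growth factor: 1.58600. Real growth factor = 1.58600 / 1.34214 ≈ 1.18170.
Total real return ≈ 18.1699%.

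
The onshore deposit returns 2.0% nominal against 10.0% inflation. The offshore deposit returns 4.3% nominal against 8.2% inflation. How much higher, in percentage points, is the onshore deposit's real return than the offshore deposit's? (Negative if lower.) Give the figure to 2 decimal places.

-3.67

The onshore deposit real return: 1.020/1.100 − 1 = -7.273%.
The offshore deposit real return: 1.043/1.082 − 1 = -3.604%.
Difference: -7.273 − (-3.604) = -3.669 pp.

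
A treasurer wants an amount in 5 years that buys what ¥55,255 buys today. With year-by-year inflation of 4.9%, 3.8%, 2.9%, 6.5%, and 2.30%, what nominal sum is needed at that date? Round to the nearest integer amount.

¥67,450

Cumulative price-level factor: 1.049 × 1.038 × 1.029 × 1.065 × 1.0230 ≈ 1.2207126861.
The nominal amount required is ¥55,255 scaled up by that factor.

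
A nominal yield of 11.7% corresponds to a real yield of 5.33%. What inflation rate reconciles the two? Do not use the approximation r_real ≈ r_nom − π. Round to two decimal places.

6.05%

From (1+r_nom) = (1+r_real)(1+π), we get 1+π = (1 + 11.7%)/(1 + 5.33%) = 1.117/1.0533 ≈ 1.06048.
So π ≈ 6.0477%.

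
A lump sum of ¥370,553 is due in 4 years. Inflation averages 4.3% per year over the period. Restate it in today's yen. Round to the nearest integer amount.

¥313,122

Price-level factor over 4 years: (1 + 4.3%)^4 ≈ 1.1834154468.
Purchasing power today: ¥370,553 divided by that factor.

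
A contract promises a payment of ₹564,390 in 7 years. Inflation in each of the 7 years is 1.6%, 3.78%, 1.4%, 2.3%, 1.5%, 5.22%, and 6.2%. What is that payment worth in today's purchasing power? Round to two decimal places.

₹454,956.10

Price-level factor over 7 years: 1.016 × 1.0378 × 1.014 × 1.023 × 1.015 × 1.0522 × 1.062 ≈ 1.2405372785.
Purchasing power today: ₹564,390 divided by that factor.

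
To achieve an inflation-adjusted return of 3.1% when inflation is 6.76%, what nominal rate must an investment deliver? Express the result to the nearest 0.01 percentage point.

By the Fisher equation, 1 + r_nom = (1 + 3.1%)(1 + 6.76%) = 1.031 × 1.0676 = 1.1006956.
So r_nom = 10.06956%.

10.07%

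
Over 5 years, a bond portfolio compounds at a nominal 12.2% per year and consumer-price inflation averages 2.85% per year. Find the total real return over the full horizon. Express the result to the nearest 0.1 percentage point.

The annual real rate is (1+12.2%)/(1+2.85%) − 1 = 9.0909%.
Compounded over 5 years: (1 + 0.090909)^5 − 1 ≈ 0.54505.

54.5%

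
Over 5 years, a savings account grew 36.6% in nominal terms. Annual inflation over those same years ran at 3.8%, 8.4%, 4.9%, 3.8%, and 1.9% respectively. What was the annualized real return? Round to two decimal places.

Cumulative inflation factor: 1.038 × 1.084 × 1.049 × 1.038 × 1.019 ≈ 1.24846.
Nominal growth factor: 1.36600. Real growth factor = 1.36600 / 1.24846 ≈ 1.09415.
Annualized: 1.09415^(1/5) − 1 ≈ 0.01816.

1.82%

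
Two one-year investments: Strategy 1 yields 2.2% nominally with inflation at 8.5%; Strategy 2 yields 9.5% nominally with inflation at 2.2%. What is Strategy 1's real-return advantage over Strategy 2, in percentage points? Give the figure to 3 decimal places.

Strategy 1 real return: 1.022/1.085 − 1 = -5.8065%.
Strategy 2 real return: 1.095/1.022 − 1 = 7.1429%.
Difference: -5.8065 − 7.1429 = -12.9494 pp.

-12.949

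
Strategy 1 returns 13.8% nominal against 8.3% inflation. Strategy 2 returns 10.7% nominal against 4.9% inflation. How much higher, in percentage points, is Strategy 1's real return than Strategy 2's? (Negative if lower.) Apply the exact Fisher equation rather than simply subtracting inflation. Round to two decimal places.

Strategy 1 real return: 1.138/1.083 − 1 = 5.078%.
Strategy 2 real return: 1.107/1.049 − 1 = 5.529%.
Difference: 5.078 − 5.529 = -0.451 pp.

-0.45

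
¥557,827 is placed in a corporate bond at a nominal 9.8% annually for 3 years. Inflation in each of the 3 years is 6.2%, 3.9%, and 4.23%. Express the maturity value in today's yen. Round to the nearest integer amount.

¥642,057

Nominal value at maturity: ¥557,827 × (1 + 9.8%)^3 ≈ ¥738,425.
Price-level factor over 3 years: 1.062 × 1.039 × 1.0423 = 1.1500925814.
The maturity value deflated by that factor is the answer in today's purchasing power.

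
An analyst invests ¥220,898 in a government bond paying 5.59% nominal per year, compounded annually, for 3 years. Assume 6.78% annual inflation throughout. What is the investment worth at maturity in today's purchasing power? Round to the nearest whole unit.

Nominal value at maturity: ¥220,898 × (1 + 5.59%)^3 ≈ ¥260,052.
Price-level factor over 3 years: (1 + 6.78%)^3 ≈ 1.2175021858.
The maturity value deflated by that factor is the answer in today's purchasing power.

¥213,595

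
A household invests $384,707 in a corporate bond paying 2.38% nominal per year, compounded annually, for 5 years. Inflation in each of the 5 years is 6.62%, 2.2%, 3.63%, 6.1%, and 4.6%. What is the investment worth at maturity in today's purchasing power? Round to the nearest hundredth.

$345,289.66

Nominal value at maturity: $384,707 × (1 + 2.38%)^5 ≈ $432,718.75.
Price-level factor over 5 years: 1.0662 × 1.022 × 1.0363 × 1.061 × 1.046 ≈ 1.2532050624.
The maturity value deflated by that factor is the answer in today's purchasing power.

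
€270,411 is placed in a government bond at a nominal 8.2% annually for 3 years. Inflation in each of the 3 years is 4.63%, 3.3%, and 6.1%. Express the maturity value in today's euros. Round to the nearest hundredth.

€298,699.30

Nominal value at maturity: €270,411 × (1 + 8.2%)^3 ≈ €342,535.93.
Price-level factor over 3 years: 1.0463 × 1.033 × 1.061 = 1.1467584019.
Dividing the nominal maturity value by the price-level factor gives the value in today's money.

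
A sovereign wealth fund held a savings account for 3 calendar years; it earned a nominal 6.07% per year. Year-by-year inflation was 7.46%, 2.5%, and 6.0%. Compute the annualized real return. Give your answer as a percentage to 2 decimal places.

0.73%

Cumulative inflation factor: 1.0746 × 1.025 × 1.060 ≈ 1.16755.
Nominal growth factor: 1.19338. Real growth factor = 1.19338 / 1.16755 ≈ 1.02212.
Annualized: 1.02212^(1/3) − 1 ≈ 0.00732.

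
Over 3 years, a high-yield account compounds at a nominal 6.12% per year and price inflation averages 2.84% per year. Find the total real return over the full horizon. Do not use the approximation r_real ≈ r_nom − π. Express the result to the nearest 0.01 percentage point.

The annual real rate is (1+6.12%)/(1+2.84%) − 1 = 3.1894%.
Compounded over 3 years: (1 + 0.031894)^3 − 1 ≈ 0.09877.

9.88%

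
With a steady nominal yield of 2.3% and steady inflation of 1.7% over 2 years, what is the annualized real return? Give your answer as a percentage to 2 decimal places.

0.59%

With constant rates the annual real return is the same each year: (1+2.3%)/(1+1.7%) − 1 = 0.00590.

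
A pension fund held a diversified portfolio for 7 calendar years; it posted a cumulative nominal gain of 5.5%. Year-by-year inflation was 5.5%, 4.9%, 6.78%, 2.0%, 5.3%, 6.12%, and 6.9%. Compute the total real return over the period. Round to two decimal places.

Cumulative inflation factor: 1.055 × 1.049 × 1.0678 × 1.020 × 1.053 × 1.0612 × 1.069 ≈ 1.43986.
Nominal growth factor: 1.05500. Real growth factor = 1.05500 / 1.43986 ≈ 0.73271.
Total real return ≈ -26.7292%.

-26.73%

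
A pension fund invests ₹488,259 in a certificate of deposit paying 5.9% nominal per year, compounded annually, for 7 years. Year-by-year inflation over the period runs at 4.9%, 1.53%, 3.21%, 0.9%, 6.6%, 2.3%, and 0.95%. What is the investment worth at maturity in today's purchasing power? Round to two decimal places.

₹597,310.29

Nominal value at maturity: ₹488,259 × (1 + 5.9%)^7 ≈ ₹729,326.47.
Price-level factor over 7 years: 1.049 × 1.0153 × 1.0321 × 1.009 × 1.066 × 1.023 × 1.0095 ≈ 1.2210177584.
Dividing the nominal maturity value by the price-level factor gives the value in today's money.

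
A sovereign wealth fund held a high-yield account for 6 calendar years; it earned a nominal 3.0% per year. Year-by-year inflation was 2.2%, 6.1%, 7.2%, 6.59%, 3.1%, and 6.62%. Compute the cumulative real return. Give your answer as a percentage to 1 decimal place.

-12.3%

Cumulative inflation factor: 1.022 × 1.061 × 1.072 × 1.0659 × 1.031 × 1.0662 ≈ 1.36199.
Nominal growth factor: 1.19405. Real growth factor = 1.19405 / 1.36199 ≈ 0.87669.
Total real return ≈ -12.3305%.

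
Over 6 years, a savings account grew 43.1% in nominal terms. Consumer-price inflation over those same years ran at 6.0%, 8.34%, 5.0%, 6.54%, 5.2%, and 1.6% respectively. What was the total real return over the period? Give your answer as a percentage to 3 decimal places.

Cumulative inflation factor: 1.060 × 1.0834 × 1.050 × 1.0654 × 1.052 × 1.016 ≈ 1.37311.
Nominal growth factor: 1.43100. Real growth factor = 1.43100 / 1.37311 ≈ 1.04216.
Total real return ≈ 4.2158%.

4.216%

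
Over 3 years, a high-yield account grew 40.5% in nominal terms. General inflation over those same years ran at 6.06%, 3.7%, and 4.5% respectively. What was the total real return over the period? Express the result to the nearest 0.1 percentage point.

22.2%

Cumulative inflation factor: 1.0606 × 1.037 × 1.045 ≈ 1.14934.
Nominal growth factor: 1.40500. Real growth factor = 1.40500 / 1.14934 ≈ 1.22245.
Total real return ≈ 22.2446%.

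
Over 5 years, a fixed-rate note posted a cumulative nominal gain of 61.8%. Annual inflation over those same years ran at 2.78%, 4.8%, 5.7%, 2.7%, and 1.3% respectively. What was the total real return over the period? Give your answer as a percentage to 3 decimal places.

Cumulative inflation factor: 1.0278 × 1.048 × 1.057 × 1.027 × 1.013 ≈ 1.18447.
Nominal growth factor: 1.61800. Real growth factor = 1.61800 / 1.18447 ≈ 1.36601.
Total real return ≈ 36.6010%.

36.601%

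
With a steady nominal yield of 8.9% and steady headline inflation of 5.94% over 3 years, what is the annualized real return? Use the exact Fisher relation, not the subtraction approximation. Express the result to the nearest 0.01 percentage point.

2.79%

With constant rates the annual real return is the same each year: (1+8.9%)/(1+5.94%) − 1 = 0.02794.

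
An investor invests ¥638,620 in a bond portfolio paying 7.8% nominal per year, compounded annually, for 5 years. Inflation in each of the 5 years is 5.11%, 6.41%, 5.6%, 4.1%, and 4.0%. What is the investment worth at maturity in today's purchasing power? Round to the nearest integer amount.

Nominal value at maturity: ¥638,620 × (1 + 7.8%)^5 ≈ ¥929,686.
Price-level factor over 5 years: 1.0511 × 1.0641 × 1.056 × 1.041 × 1.040 ≈ 1.2787170804.
The maturity value deflated by that factor is the answer in today's purchasing power.

¥727,046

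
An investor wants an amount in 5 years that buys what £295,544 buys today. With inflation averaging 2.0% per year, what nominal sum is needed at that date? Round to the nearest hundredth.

£326,304.46

Cumulative price-level factor: (1+2.0%)^5 = 1.1040808032.
The nominal amount required is £295,544 scaled up by that factor.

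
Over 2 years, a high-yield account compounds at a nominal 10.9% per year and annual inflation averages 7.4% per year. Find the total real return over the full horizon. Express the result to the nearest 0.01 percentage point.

6.62%

The annual real rate is (1+10.9%)/(1+7.4%) − 1 = 3.2588%.
Compounded over 2 years: (1 + 0.032588)^2 − 1 ≈ 0.06624.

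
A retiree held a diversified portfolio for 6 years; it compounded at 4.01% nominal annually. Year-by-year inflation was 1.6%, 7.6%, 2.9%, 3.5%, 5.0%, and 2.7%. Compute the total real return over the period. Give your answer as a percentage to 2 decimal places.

0.84%

Cumulative inflation factor: 1.016 × 1.076 × 1.029 × 1.035 × 1.050 × 1.027 ≈ 1.25551.
Nominal growth factor: 1.26605. Real growth factor = 1.26605 / 1.25551 ≈ 1.00839.
Total real return ≈ 0.8391%.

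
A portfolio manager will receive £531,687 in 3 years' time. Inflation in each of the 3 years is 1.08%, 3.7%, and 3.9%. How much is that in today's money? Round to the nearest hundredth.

£488,198.57

Price-level factor over 3 years: 1.0108 × 1.037 × 1.039 = 1.0890793844.
Purchasing power today: £531,687 divided by that factor.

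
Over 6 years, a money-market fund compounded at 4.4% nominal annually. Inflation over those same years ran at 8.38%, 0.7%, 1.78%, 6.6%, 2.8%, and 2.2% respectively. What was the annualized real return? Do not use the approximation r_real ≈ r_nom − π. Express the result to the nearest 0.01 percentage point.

0.67%

Cumulative inflation factor: 1.0838 × 1.007 × 1.0178 × 1.066 × 1.028 × 1.022 ≈ 1.24406.
Nominal growth factor: 1.29480. Real growth factor = 1.29480 / 1.24406 ≈ 1.04078.
Annualized: 1.04078^(1/6) − 1 ≈ 0.00668.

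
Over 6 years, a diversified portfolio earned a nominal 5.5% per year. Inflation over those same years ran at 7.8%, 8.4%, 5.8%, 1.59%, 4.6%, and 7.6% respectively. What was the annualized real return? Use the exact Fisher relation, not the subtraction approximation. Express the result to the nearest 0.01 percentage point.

-0.41%

Cumulative inflation factor: 1.078 × 1.084 × 1.058 × 1.0159 × 1.046 × 1.076 ≈ 1.41361.
Nominal growth factor: 1.37884. Real growth factor = 1.37884 / 1.41361 ≈ 0.97541.
Annualized: 0.97541^(1/6) − 1 ≈ -0.00414.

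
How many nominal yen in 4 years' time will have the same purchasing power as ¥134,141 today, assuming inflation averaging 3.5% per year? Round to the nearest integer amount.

Cumulative price-level factor: (1+3.5%)^4 ≈ 1.1475230006.
The nominal amount required is ¥134,141 scaled up by that factor.

¥153,930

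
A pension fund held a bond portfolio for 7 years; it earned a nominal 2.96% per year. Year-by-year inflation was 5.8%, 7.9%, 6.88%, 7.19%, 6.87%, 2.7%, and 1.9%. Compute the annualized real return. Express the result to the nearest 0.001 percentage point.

Cumulative inflation factor: 1.058 × 1.079 × 1.0688 × 1.0719 × 1.0687 × 1.027 × 1.019 ≈ 1.46271.
Nominal growth factor: 1.22653. Real growth factor = 1.22653 / 1.46271 ≈ 0.83854.
Annualized: 0.83854^(1/7) − 1 ≈ -0.02484.

-2.484%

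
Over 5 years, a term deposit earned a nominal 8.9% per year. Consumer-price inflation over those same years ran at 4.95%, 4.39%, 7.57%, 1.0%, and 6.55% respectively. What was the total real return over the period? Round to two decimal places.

20.76%

Cumulative inflation factor: 1.0495 × 1.0439 × 1.0757 × 1.010 × 1.0655 ≈ 1.26826.
Nominal growth factor: 1.53158. Real growth factor = 1.53158 / 1.26826 ≈ 1.20762.
Total real return ≈ 20.7625%.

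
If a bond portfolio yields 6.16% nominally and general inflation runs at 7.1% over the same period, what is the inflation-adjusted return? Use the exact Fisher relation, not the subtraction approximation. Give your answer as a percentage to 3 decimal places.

-0.878%

Real return via the Fisher equation: (1 + 6.16%)/(1 + 7.1%) − 1 = 1.0616/1.071 − 1 ≈ -0.00878.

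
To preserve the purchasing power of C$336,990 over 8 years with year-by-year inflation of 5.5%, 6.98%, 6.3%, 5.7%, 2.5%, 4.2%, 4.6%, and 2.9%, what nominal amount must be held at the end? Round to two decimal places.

Cumulative price-level factor: 1.055 × 1.0698 × 1.063 × 1.057 × 1.025 × 1.042 × 1.046 × 1.029 ≈ 1.4578134362.
Multiplying C$336,990 by the price-level factor gives the future nominal sum.

C$491,268.55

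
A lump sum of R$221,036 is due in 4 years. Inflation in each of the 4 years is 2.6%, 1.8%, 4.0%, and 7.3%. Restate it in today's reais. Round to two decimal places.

R$189,642.12

Price-level factor over 4 years: 1.026 × 1.018 × 1.040 × 1.073 ≈ 1.1655427306.
Purchasing power today: R$221,036 divided by that factor.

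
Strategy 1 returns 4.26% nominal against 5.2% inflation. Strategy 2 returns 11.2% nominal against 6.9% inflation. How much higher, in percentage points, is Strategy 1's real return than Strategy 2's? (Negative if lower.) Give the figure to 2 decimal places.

Strategy 1 real return: 1.0426/1.052 − 1 = -0.894%.
Strategy 2 real return: 1.112/1.069 − 1 = 4.022%.
Difference: -0.894 − 4.022 = -4.916 pp.

-4.92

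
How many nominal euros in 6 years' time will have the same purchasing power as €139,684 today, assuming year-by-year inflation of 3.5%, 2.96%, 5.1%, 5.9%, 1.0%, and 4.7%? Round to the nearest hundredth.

Cumulative price-level factor: 1.035 × 1.0296 × 1.051 × 1.059 × 1.010 × 1.047 ≈ 1.2542254682.
Multiplying €139,684 by the price-level factor gives the future nominal sum.

€175,195.23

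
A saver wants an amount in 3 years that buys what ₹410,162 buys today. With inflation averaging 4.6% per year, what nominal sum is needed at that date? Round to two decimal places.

₹469,407.99

Cumulative price-level factor: (1+4.6%)^3 = 1.144445336.
Multiplying ₹410,162 by the price-level factor gives the future nominal sum.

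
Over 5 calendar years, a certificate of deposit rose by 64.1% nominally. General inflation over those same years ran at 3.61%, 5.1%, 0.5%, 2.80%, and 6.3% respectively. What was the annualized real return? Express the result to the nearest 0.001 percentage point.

6.533%

Cumulative inflation factor: 1.0361 × 1.051 × 1.005 × 1.0280 × 1.063 ≈ 1.19591.
Nominal growth factor: 1.64100. Real growth factor = 1.64100 / 1.19591 ≈ 1.37218.
Annualized: 1.37218^(1/5) − 1 ≈ 0.06533.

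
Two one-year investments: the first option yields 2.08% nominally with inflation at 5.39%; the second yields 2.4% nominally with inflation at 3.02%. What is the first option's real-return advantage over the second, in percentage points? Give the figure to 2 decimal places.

The first option real return: 1.0208/1.0539 − 1 = -3.141%.
The second real return: 1.024/1.0302 − 1 = -0.602%.
Difference: -3.141 − (-0.602) = -2.539 pp.

-2.54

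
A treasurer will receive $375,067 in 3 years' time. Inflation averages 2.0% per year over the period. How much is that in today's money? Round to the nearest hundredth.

$353,434.01

Price-level factor over 3 years: (1 + 2.0%)^3 = 1.061208.
Purchasing power today: $375,067 divided by that factor.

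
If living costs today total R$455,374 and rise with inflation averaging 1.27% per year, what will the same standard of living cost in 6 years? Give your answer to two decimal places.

Cumulative price-level factor: (1+1.27%)^6 ≈ 1.0786607099.
The nominal amount required is R$455,374 scaled up by that factor.

R$491,194.04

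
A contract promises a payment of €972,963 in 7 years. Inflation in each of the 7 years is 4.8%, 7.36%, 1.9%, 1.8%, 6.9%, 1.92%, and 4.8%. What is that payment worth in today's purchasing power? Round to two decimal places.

€730,082.90

Price-level factor over 7 years: 1.048 × 1.0736 × 1.019 × 1.018 × 1.069 × 1.0192 × 1.048 ≈ 1.3326746918.
Purchasing power today: €972,963 divided by that factor.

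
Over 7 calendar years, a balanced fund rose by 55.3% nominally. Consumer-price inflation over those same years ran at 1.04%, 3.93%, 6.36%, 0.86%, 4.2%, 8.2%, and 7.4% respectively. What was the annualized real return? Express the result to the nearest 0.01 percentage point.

Cumulative inflation factor: 1.0104 × 1.0393 × 1.0636 × 1.0086 × 1.042 × 1.082 × 1.074 ≈ 1.36405.
Nominal growth factor: 1.55300. Real growth factor = 1.55300 / 1.36405 ≈ 1.13852.
Annualized: 1.13852^(1/7) − 1 ≈ 0.01871.

1.87%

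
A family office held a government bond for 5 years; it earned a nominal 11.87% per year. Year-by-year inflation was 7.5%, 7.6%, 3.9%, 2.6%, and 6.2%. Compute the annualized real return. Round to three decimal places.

Cumulative inflation factor: 1.075 × 1.076 × 1.039 × 1.026 × 1.062 ≈ 1.30951.
Nominal growth factor: 1.75214. Real growth factor = 1.75214 / 1.30951 ≈ 1.33801.
Annualized: 1.33801^(1/5) − 1 ≈ 0.05997.

5.997%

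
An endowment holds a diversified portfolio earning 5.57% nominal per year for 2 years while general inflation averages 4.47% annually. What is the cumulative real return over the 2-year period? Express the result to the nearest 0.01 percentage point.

The annual real rate is (1+5.57%)/(1+4.47%) − 1 = 1.0529%.
Compounded over 2 years: (1 + 0.010529)^2 − 1 ≈ 0.02117.

2.12%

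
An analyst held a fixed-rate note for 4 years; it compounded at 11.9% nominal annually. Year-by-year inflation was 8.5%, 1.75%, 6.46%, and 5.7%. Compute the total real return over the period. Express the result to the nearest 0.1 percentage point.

Cumulative inflation factor: 1.085 × 1.0175 × 1.0646 × 1.057 ≈ 1.24230.
Nominal growth factor: 1.56791. Real growth factor = 1.56791 / 1.24230 ≈ 1.26210.
Total real return ≈ 26.2103%.

26.2%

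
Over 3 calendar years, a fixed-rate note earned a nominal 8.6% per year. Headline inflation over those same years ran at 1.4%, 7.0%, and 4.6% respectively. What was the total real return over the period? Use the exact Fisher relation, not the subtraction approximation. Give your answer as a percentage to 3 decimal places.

12.859%

Cumulative inflation factor: 1.014 × 1.070 × 1.046 ≈ 1.13489.
Nominal growth factor: 1.28082. Real growth factor = 1.28082 / 1.13489 ≈ 1.12859.
Total real return ≈ 12.8590%.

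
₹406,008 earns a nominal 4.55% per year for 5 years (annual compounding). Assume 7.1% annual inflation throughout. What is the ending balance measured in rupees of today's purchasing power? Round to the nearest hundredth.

Nominal value at maturity: ₹406,008 × (1 + 4.55%)^5 ≈ ₹507,171.43.
Price-level factor over 5 years: (1 + 7.1%)^5 ≈ 1.4091179726.
Dividing the nominal maturity value by the price-level factor gives the value in today's money.

₹359,921.20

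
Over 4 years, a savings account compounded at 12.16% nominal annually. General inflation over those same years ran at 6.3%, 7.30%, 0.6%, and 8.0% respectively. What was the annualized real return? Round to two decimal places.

6.30%

Cumulative inflation factor: 1.063 × 1.0730 × 1.006 × 1.080 ≈ 1.23924.
Nominal growth factor: 1.58253. Real growth factor = 1.58253 / 1.23924 ≈ 1.27702.
Annualized: 1.27702^(1/4) − 1 ≈ 0.06304.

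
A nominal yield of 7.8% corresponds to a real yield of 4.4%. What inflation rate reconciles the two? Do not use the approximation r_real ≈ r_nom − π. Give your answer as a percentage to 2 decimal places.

3.26%

From (1+r_nom) = (1+r_real)(1+π), we get 1+π = (1 + 7.8%)/(1 + 4.4%) = 1.078/1.044 ≈ 1.03257.
So π ≈ 3.2567%.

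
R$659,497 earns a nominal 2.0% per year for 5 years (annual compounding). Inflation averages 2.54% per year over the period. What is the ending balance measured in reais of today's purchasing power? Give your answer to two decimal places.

R$642,313.60

Nominal value at maturity: R$659,497 × (1 + 2.0%)^5 ≈ R$728,137.98.
Price-level factor over 5 years: (1 + 2.54%)^5 ≈ 1.1336175624.
The maturity value deflated by that factor is the answer in today's purchasing power.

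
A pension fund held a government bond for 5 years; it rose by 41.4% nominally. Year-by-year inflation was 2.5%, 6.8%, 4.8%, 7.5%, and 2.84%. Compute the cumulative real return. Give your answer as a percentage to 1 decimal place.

11.5%

Cumulative inflation factor: 1.025 × 1.068 × 1.048 × 1.075 × 1.0284 ≈ 1.26831.
Nominal growth factor: 1.41400. Real growth factor = 1.41400 / 1.26831 ≈ 1.11487.
Total real return ≈ 11.4866%.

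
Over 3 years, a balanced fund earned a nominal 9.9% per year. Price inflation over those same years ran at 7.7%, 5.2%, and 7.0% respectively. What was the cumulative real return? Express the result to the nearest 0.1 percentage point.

9.5%

Cumulative inflation factor: 1.077 × 1.052 × 1.070 ≈ 1.21231.
Nominal growth factor: 1.32737. Real growth factor = 1.32737 / 1.21231 ≈ 1.09491.
Total real return ≈ 9.4909%.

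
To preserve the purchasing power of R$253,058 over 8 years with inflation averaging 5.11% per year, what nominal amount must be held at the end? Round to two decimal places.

R$377,026.92

Cumulative price-level factor: (1+5.11%)^8 ≈ 1.4898834252.
The nominal amount required is R$253,058 scaled up by that factor.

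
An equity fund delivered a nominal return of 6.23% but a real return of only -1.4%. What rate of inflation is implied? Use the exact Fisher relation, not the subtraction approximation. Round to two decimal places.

From (1+r_nom) = (1+r_real)(1+π), we get 1+π = (1 + 6.23%)/(1 − 1.4%) = 1.0623/0.986 ≈ 1.07738.
So π ≈ 7.7383%.

7.74%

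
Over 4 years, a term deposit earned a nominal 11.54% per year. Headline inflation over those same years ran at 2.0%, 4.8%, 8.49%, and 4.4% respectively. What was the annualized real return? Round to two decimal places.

Cumulative inflation factor: 1.020 × 1.048 × 1.0849 × 1.044 ≈ 1.21074.
Nominal growth factor: 1.54783. Real growth factor = 1.54783 / 1.21074 ≈ 1.27841.
Annualized: 1.27841^(1/4) − 1 ≈ 0.06333.

6.33%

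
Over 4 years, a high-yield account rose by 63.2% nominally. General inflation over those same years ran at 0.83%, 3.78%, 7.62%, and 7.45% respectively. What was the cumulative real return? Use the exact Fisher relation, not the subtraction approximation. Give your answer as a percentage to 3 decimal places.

Cumulative inflation factor: 1.0083 × 1.0378 × 1.0762 × 1.0745 ≈ 1.21005.
Nominal growth factor: 1.63200. Real growth factor = 1.63200 / 1.21005 ≈ 1.34871.
Total real return ≈ 34.8706%.

34.871%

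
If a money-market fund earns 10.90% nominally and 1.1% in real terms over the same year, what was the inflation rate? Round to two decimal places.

From (1+r_nom) = (1+r_real)(1+π), we get 1+π = (1 + 10.90%)/(1 + 1.1%) = 1.1090/1.011 ≈ 1.09693.
So π ≈ 9.6934%.

9.69%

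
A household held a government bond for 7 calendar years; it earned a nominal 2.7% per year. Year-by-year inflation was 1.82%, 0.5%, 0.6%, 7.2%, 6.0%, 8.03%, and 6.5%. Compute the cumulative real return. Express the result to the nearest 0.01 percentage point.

Cumulative inflation factor: 1.0182 × 1.005 × 1.006 × 1.072 × 1.060 × 1.0803 × 1.065 ≈ 1.34583.
Nominal growth factor: 1.20502. Real growth factor = 1.20502 / 1.34583 ≈ 0.89537.
Total real return ≈ -10.4632%.

-10.46%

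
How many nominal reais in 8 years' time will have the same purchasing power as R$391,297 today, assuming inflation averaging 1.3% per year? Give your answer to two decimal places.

R$433,892.44

Cumulative price-level factor: (1+1.3%)^8 ≈ 1.1088570522.
The nominal amount required is R$391,297 scaled up by that factor.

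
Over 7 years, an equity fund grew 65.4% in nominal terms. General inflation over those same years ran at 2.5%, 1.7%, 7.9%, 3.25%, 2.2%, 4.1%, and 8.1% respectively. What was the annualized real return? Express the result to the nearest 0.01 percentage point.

3.10%

Cumulative inflation factor: 1.025 × 1.017 × 1.079 × 1.0325 × 1.022 × 1.041 × 1.081 ≈ 1.33562.
Nominal growth factor: 1.65400. Real growth factor = 1.65400 / 1.33562 ≈ 1.23837.
Annualized: 1.23837^(1/7) − 1 ≈ 0.03101.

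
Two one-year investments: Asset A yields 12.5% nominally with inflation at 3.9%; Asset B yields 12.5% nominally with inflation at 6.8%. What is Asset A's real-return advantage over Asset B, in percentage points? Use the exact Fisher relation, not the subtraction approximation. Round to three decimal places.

2.940

Asset A real return: 1.125/1.039 − 1 = 8.2772%.
Asset B real return: 1.125/1.068 − 1 = 5.3371%.
Difference: 8.2772 − 5.3371 = 2.9401 pp.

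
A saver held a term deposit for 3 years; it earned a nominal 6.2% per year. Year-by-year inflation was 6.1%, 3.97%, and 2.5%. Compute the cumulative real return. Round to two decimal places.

5.93%

Cumulative inflation factor: 1.061 × 1.0397 × 1.025 ≈ 1.13070.
Nominal growth factor: 1.19777. Real growth factor = 1.19777 / 1.13070 ≈ 1.05932.
Total real return ≈ 5.9318%.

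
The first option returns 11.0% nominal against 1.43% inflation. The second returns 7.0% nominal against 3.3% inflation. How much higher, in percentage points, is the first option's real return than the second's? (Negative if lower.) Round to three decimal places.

5.853

The first option real return: 1.110/1.0143 − 1 = 9.4351%.
The second real return: 1.070/1.033 − 1 = 3.5818%.
Difference: 9.4351 − 3.5818 = 5.8533 pp.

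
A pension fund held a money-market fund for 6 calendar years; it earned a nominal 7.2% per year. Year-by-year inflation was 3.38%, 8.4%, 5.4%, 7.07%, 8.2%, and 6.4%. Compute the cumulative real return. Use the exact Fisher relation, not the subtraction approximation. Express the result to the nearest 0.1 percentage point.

4.2%

Cumulative inflation factor: 1.0338 × 1.084 × 1.054 × 1.0707 × 1.082 × 1.064 ≈ 1.45594.
Nominal growth factor: 1.51764. Real growth factor = 1.51764 / 1.45594 ≈ 1.04238.
Total real return ≈ 4.2379%.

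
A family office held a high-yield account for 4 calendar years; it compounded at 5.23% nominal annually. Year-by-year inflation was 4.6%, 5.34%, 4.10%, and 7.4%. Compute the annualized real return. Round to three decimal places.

Cumulative inflation factor: 1.046 × 1.0534 × 1.0410 × 1.074 ≈ 1.23191.
Nominal growth factor: 1.22619. Real growth factor = 1.22619 / 1.23191 ≈ 0.99536.
Annualized: 0.99536^(1/4) − 1 ≈ -0.00116.

-0.116%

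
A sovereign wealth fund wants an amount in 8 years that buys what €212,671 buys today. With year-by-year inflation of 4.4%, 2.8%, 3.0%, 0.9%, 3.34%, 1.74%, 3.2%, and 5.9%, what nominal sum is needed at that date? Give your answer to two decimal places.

€272,562.51

Cumulative price-level factor: 1.044 × 1.028 × 1.030 × 1.009 × 1.0334 × 1.0174 × 1.032 × 1.059 ≈ 1.2816157980.
Multiplying €212,671 by the price-level factor gives the future nominal sum.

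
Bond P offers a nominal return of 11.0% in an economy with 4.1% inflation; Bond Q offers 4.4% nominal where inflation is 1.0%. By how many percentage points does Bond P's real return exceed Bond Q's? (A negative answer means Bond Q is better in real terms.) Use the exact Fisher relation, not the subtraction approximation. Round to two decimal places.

3.26

Bond P real return: 1.110/1.041 − 1 = 6.628%.
Bond Q real return: 1.044/1.010 − 1 = 3.366%.
Difference: 6.628 − 3.366 = 3.262 pp.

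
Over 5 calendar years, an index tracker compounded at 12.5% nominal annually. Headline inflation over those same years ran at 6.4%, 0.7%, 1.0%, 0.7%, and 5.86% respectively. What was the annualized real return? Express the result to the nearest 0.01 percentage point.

9.33%

Cumulative inflation factor: 1.064 × 1.007 × 1.010 × 1.007 × 1.0586 ≈ 1.15360.
Nominal growth factor: 1.80203. Real growth factor = 1.80203 / 1.15360 ≈ 1.56210.
Annualized: 1.56210^(1/5) − 1 ≈ 0.09331.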